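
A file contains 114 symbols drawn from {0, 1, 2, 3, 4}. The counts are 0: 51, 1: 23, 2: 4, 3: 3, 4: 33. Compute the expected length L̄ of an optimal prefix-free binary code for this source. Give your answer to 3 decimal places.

1.877 bits/symbol

Probabilities are the counts divided by 114.
Repeatedly combine the two least-probable nodes; the expected code length is the sum of the merged weights.
merge 1/38 + 2/57 → 7/114
merge 7/114 + 23/114 → 5/19
merge 5/19 + 11/38 → 21/38
merge 17/38 + 21/38 → 1
L = 7/114 + 5/19 + 21/38 + 1 = 107/57 ≈ 1.877 bits/symbol.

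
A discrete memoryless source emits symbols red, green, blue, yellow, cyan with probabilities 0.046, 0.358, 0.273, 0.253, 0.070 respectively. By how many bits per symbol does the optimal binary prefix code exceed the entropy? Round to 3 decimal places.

0.100 bits

Entropy H = −Σ p log₂ p ≈ 2.0164 bits.
Huffman merges: 23/500+7/100→29/250; 29/250+253/1000→369/1000; 273/1000+179/500→631/1000; 369/1000+631/1000→1. L = 529/250 ≈ 2.1160.
L − H = 2.1160 − 2.0164 = 0.100 bits.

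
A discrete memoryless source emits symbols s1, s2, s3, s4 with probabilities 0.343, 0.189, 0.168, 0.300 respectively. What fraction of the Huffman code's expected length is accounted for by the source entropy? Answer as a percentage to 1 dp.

Entropy H = −Σ p log₂ p ≈ 1.9372 bits.
Huffman merges: 21/125+189/1000→357/1000; 3/10+343/1000→643/1000; 357/1000+643/1000→1. L = 2 ≈ 2.0000.
Efficiency = H/L = 1.9372/2.0000 = 96.9%.

96.9%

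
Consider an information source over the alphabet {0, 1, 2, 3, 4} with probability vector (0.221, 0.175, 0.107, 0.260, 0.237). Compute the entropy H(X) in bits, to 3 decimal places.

H = −Σ pᵢ log₂ pᵢ.
−0.221·log₂(0.221) = 0.4813
−0.175·log₂(0.175) = 0.4401
−0.107·log₂(0.107) = 0.3450
−0.260·log₂(0.260) = 0.5053
−0.237·log₂(0.237) = 0.4923
Sum ≈ 2.2639 → 2.264 bits.

2.264 bits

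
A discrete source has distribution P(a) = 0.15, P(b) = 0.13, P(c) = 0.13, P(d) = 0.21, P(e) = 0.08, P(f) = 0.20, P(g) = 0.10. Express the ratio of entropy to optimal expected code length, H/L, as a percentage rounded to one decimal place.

98.8%

Entropy H = −Σ p log₂ p ≈ 2.7367 bits.
Huffman merges: 2/25+1/10→9/50; 13/100+13/100→13/50; 3/20+9/50→33/100; 1/5+21/100→41/100; 13/50+33/100→59/100; 41/100+59/100→1. L = 277/100 ≈ 2.7700.
Efficiency = H/L = 2.7367/2.7700 = 98.8%.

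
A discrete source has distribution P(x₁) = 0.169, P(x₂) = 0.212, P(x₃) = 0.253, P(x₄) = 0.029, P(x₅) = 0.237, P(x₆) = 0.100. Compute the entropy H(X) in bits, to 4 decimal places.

H = −Σ pᵢ log₂ pᵢ.
−0.169·log₂(0.169) = 0.4335
−0.212·log₂(0.212) = 0.4744
−0.253·log₂(0.253) = 0.5016
−0.029·log₂(0.029) = 0.1481
−0.237·log₂(0.237) = 0.4923
−0.100·log₂(0.100) = 0.3322
Sum ≈ 2.3821 → 2.3821 bits.

2.3821 bits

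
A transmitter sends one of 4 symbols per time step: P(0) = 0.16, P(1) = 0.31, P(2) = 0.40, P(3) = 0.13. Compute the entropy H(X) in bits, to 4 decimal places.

1.8582 bits

H = −Σ pᵢ log₂ pᵢ.
−0.16·log₂(0.16) = 0.4230
−0.31·log₂(0.31) = 0.5238
−0.40·log₂(0.40) = 0.5288
−0.13·log₂(0.13) = 0.3826
Sum ≈ 1.8582 → 1.8582 bits.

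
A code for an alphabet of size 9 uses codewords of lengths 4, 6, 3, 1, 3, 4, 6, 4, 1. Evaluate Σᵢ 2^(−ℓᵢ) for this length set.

1.46875

With common denominator 2^6 = 64: Σ 2^(−ℓᵢ) = 4/64 + 1/64 + 8/64 + 32/64 + 8/64 + 4/64 + 1/64 + 4/64 + 32/64 = 94/64 = 1.46875.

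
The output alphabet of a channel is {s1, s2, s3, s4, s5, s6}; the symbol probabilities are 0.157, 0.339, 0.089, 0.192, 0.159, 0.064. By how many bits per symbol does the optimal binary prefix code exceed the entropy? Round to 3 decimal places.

0.071 bits

Entropy H = −Σ p log₂ p ≈ 2.3918 bits.
Huffman merges: 8/125+89/1000→153/1000; 153/1000+157/1000→31/100; 159/1000+24/125→351/1000; 31/100+339/1000→649/1000; 351/1000+649/1000→1. L = 2463/1000 ≈ 2.4630.
L − H = 2.4630 − 2.3918 = 0.071 bits.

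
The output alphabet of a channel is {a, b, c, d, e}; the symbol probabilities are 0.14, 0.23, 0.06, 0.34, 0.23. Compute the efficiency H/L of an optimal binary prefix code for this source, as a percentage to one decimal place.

97.5%

Entropy H = −Σ p log₂ p ≈ 2.1452 bits.
Huffman merges: 3/50+7/50→1/5; 1/5+23/100→43/100; 23/100+17/50→57/100; 43/100+57/100→1. L = 11/5 ≈ 2.2000.
Efficiency = H/L = 2.1452/2.2000 = 97.5%.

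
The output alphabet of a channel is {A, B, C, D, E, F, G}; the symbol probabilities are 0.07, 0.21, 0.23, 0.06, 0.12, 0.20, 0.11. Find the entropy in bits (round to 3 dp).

H = −Σ pᵢ log₂ pᵢ.
−0.07·log₂(0.07) = 0.2686
−0.21·log₂(0.21) = 0.4728
−0.23·log₂(0.23) = 0.4877
−0.06·log₂(0.06) = 0.2435
−0.12·log₂(0.12) = 0.3671
−0.20·log₂(0.20) = 0.4644
−0.11·log₂(0.11) = 0.3503
Sum ≈ 2.6543 → 2.654 bits.

2.654 bits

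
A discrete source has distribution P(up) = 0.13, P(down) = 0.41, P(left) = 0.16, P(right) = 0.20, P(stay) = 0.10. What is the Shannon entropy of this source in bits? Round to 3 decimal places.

H = −Σ pᵢ log₂ pᵢ.
−0.13·log₂(0.13) = 0.3826
−0.41·log₂(0.41) = 0.5274
−0.16·log₂(0.16) = 0.4230
−0.20·log₂(0.20) = 0.4644
−0.10·log₂(0.10) = 0.3322
Sum ≈ 2.1296 → 2.130 bits.

2.130 bits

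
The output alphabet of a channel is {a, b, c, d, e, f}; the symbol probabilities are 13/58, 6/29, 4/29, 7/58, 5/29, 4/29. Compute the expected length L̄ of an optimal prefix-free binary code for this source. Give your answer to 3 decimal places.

2.569 bits/symbol

Repeatedly combine the two least-probable nodes; the expected code length is the sum of the merged weights.
merge 7/58 + 4/29 → 15/58
merge 4/29 + 5/29 → 9/29
merge 6/29 + 13/58 → 25/58
merge 15/58 + 9/29 → 33/58
merge 25/58 + 33/58 → 1
L = 15/58 + 9/29 + 25/58 + 33/58 + 1 = 149/58 ≈ 2.569 bits/symbol.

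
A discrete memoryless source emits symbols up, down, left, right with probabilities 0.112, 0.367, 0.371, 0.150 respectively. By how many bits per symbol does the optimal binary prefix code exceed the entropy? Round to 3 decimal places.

0.065 bits

Entropy H = −Σ p log₂ p ≈ 1.8257 bits.
Huffman merges: 14/125+3/20→131/500; 131/500+367/1000→629/1000; 371/1000+629/1000→1. L = 1891/1000 ≈ 1.8910.
L − H = 1.8910 − 1.8257 = 0.065 bits.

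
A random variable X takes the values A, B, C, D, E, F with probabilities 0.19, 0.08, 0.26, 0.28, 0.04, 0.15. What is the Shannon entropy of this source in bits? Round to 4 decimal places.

2.3625 bits

H = −Σ pᵢ log₂ pᵢ.
−0.19·log₂(0.19) = 0.4552
−0.08·log₂(0.08) = 0.2915
−0.26·log₂(0.26) = 0.5053
−0.28·log₂(0.28) = 0.5142
−0.04·log₂(0.04) = 0.1858
−0.15·log₂(0.15) = 0.4105
Sum ≈ 2.3625 → 2.3625 bits.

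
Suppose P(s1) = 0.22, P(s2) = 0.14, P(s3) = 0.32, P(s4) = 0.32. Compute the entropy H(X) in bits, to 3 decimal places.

H = −Σ pᵢ log₂ pᵢ.
−0.22·log₂(0.22) = 0.4806
−0.14·log₂(0.14) = 0.3971
−0.32·log₂(0.32) = 0.5260
−0.32·log₂(0.32) = 0.5260
Sum ≈ 1.9298 → 1.930 bits.

1.930 bits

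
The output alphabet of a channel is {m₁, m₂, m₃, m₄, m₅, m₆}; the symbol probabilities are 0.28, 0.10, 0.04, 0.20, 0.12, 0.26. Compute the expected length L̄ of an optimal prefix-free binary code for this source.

2.4 bits/symbol

Repeatedly combine the two least-probable nodes; the expected code length is the sum of the merged weights.
merge 1/25 + 1/10 → 7/50
merge 3/25 + 7/50 → 13/50
merge 1/5 + 13/50 → 23/50
merge 13/50 + 7/25 → 27/50
merge 23/50 + 27/50 → 1
L = 7/50 + 13/50 + 23/50 + 27/50 + 1 = 12/5 = 2.4 bits/symbol.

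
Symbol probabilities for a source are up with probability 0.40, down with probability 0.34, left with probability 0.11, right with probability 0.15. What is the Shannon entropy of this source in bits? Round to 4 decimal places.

H = −Σ pᵢ log₂ pᵢ.
−0.40·log₂(0.40) = 0.5288
−0.34·log₂(0.34) = 0.5292
−0.11·log₂(0.11) = 0.3503
−0.15·log₂(0.15) = 0.4105
Sum ≈ 1.8188 → 1.8188 bits.

1.8188 bits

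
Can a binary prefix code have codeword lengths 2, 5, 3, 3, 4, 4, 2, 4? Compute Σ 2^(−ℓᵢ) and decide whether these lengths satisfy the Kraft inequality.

0.96875; yes

With common denominator 2^5 = 32: Σ 2^(−ℓᵢ) = 8/32 + 1/32 + 4/32 + 4/32 + 2/32 + 2/32 + 8/32 + 2/32 = 31/32 = 0.96875.
Kraft's inequality requires Σ ≤ 1; here Σ = 0.96875 ≤ 1, so such a prefix code exists.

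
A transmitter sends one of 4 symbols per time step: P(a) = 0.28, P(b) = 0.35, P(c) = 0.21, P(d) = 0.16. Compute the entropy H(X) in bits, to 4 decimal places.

1.9402 bits

H = −Σ pᵢ log₂ pᵢ.
−0.28·log₂(0.28) = 0.5142
−0.35·log₂(0.35) = 0.5301
−0.21·log₂(0.21) = 0.4728
−0.16·log₂(0.16) = 0.4230
Sum ≈ 1.9402 → 1.9402 bits.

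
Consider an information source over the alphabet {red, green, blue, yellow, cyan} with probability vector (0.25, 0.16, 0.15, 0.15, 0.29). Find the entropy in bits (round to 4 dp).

H = −Σ pᵢ log₂ pᵢ.
−0.25·log₂(0.25) = 0.5000
−0.16·log₂(0.16) = 0.4230
−0.15·log₂(0.15) = 0.4105
−0.15·log₂(0.15) = 0.4105
−0.29·log₂(0.29) = 0.5179
Sum ≈ 2.2620 → 2.2620 bits.

2.2620 bits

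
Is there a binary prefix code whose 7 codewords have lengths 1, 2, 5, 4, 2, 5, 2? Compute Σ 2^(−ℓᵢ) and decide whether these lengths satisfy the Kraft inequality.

With common denominator 2^5 = 32: Σ 2^(−ℓᵢ) = 16/32 + 8/32 + 1/32 + 2/32 + 8/32 + 1/32 + 8/32 = 44/32 = 1.375.
Kraft's inequality requires Σ ≤ 1; here Σ = 1.375 > 1, so no such prefix code exists.

1.375; no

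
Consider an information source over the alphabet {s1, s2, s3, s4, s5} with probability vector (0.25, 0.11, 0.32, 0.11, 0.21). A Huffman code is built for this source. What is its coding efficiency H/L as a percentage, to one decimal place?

Entropy H = −Σ p log₂ p ≈ 2.1994 bits.
Huffman merges: 11/100+11/100→11/50; 21/100+11/50→43/100; 1/4+8/25→57/100; 43/100+57/100→1. L = 111/50 ≈ 2.2200.
Efficiency = H/L = 2.1994/2.2200 = 99.1%.

99.1%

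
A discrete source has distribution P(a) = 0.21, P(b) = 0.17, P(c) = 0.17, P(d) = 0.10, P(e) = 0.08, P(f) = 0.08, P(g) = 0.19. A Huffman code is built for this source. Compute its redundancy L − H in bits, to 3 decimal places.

Entropy H = −Σ p log₂ p ≈ 2.7124 bits.
Huffman merges: 2/25+2/25→4/25; 1/10+4/25→13/50; 17/100+17/100→17/50; 19/100+21/100→2/5; 13/50+17/50→3/5; 2/5+3/5→1. L = 69/25 ≈ 2.7600.
L − H = 2.7600 − 2.7124 = 0.048 bits.

0.048 bits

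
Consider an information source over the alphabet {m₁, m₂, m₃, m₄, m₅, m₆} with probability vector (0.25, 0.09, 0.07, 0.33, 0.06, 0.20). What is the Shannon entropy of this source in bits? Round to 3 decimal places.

H = −Σ pᵢ log₂ pᵢ.
−0.25·log₂(0.25) = 0.5000
−0.09·log₂(0.09) = 0.3127
−0.07·log₂(0.07) = 0.2686
−0.33·log₂(0.33) = 0.5278
−0.06·log₂(0.06) = 0.2435
−0.20·log₂(0.20) = 0.4644
Sum ≈ 2.3170 → 2.317 bits.

2.317 bits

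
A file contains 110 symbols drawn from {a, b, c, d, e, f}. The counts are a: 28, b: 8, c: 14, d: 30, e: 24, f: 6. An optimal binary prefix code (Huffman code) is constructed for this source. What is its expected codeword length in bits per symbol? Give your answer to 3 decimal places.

2.382 bits/symbol

Probabilities are the counts divided by 110.
Repeatedly combine the two least-probable nodes; the expected code length is the sum of the merged weights.
merge 3/55 + 4/55 → 7/55
merge 7/55 + 7/55 → 14/55
merge 12/55 + 14/55 → 26/55
merge 14/55 + 3/11 → 29/55
merge 26/55 + 29/55 → 1
L = 7/55 + 14/55 + 26/55 + 29/55 + 1 = 131/55 ≈ 2.382 bits/symbol.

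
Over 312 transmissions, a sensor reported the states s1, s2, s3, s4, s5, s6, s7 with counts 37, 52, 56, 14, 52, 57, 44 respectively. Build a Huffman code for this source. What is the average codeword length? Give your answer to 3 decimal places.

2.801 bits/symbol

Probabilities are the counts divided by 312.
Repeatedly combine the two least-probable nodes; the expected code length is the sum of the merged weights.
merge 7/156 + 37/312 → 17/104
merge 11/78 + 17/104 → 95/312
merge 1/6 + 1/6 → 1/3
merge 7/39 + 19/104 → 113/312
merge 95/312 + 1/3 → 199/312
merge 113/312 + 199/312 → 1
L = 17/104 + 95/312 + 1/3 + 113/312 + 199/312 + 1 = 437/156 ≈ 2.801 bits/symbol.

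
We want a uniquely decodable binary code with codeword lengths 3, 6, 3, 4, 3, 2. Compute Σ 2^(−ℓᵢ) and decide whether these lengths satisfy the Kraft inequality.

With common denominator 2^6 = 64: Σ 2^(−ℓᵢ) = 8/64 + 1/64 + 8/64 + 4/64 + 8/64 + 16/64 = 45/64 = 0.703125.
Kraft's inequality requires Σ ≤ 1; here Σ = 0.703125 ≤ 1, so such a prefix code exists.

0.703125; yes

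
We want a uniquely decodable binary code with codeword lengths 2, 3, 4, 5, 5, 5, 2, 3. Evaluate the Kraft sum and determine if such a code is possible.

With common denominator 2^5 = 32: Σ 2^(−ℓᵢ) = 8/32 + 4/32 + 2/32 + 1/32 + 1/32 + 1/32 + 8/32 + 4/32 = 29/32 = 0.90625.
Kraft's inequality requires Σ ≤ 1; here Σ = 0.90625 ≤ 1, so such a prefix code exists.

0.90625; yes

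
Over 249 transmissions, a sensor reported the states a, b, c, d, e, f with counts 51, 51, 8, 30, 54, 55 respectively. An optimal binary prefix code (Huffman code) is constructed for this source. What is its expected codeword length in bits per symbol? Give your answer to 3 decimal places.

2.510 bits/symbol

Probabilities are the counts divided by 249.
Repeatedly combine the two least-probable nodes; the expected code length is the sum of the merged weights.
merge 8/249 + 10/83 → 38/249
merge 38/249 + 17/83 → 89/249
merge 17/83 + 18/83 → 35/83
merge 55/249 + 89/249 → 48/83
merge 35/83 + 48/83 → 1
L = 38/249 + 89/249 + 35/83 + 48/83 + 1 = 625/249 ≈ 2.510 bits/symbol.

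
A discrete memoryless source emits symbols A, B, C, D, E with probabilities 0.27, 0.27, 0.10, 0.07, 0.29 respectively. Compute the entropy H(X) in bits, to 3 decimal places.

H = −Σ pᵢ log₂ pᵢ.
−0.27·log₂(0.27) = 0.5100
−0.27·log₂(0.27) = 0.5100
−0.10·log₂(0.10) = 0.3322
−0.07·log₂(0.07) = 0.2686
−0.29·log₂(0.29) = 0.5179
Sum ≈ 2.1387 → 2.139 bits.

2.139 bits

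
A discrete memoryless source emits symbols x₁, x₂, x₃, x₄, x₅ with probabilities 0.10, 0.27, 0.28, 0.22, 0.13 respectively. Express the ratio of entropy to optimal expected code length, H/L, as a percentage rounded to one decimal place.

Entropy H = −Σ p log₂ p ≈ 2.2197 bits.
Huffman merges: 1/10+13/100→23/100; 11/50+23/100→9/20; 27/100+7/25→11/20; 9/20+11/20→1. L = 223/100 ≈ 2.2300.
Efficiency = H/L = 2.2197/2.2300 = 99.5%.

99.5%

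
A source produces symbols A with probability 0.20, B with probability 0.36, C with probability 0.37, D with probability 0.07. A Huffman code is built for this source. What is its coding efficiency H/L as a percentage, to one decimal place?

94.4%

Entropy H = −Σ p log₂ p ≈ 1.7943 bits.
Huffman merges: 7/100+1/5→27/100; 27/100+9/25→63/100; 37/100+63/100→1. L = 19/10 ≈ 1.9000.
Efficiency = H/L = 1.7943/1.9000 = 94.4%.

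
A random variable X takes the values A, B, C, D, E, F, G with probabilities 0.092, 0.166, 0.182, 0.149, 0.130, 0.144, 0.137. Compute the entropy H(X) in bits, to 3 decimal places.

2.781 bits

H = −Σ pᵢ log₂ pᵢ.
−0.092·log₂(0.092) = 0.3167
−0.166·log₂(0.166) = 0.4301
−0.182·log₂(0.182) = 0.4474
−0.149·log₂(0.149) = 0.4092
−0.130·log₂(0.130) = 0.3826
−0.144·log₂(0.144) = 0.4026
−0.137·log₂(0.137) = 0.3929
Sum ≈ 2.7815 → 2.781 bits.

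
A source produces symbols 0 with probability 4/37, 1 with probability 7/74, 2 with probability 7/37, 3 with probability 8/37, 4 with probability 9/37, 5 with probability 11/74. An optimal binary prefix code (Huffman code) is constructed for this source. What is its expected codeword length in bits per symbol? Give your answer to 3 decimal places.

Repeatedly combine the two least-probable nodes; the expected code length is the sum of the merged weights.
merge 7/74 + 4/37 → 15/74
merge 11/74 + 7/37 → 25/74
merge 15/74 + 8/37 → 31/74
merge 9/37 + 25/74 → 43/74
merge 31/74 + 43/74 → 1
L = 15/74 + 25/74 + 31/74 + 43/74 + 1 = 94/37 ≈ 2.541 bits/symbol.

2.541 bits/symbol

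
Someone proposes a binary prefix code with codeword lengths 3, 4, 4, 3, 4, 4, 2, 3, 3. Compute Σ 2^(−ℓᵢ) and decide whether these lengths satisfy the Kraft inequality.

1; yes

With common denominator 2^4 = 16: Σ 2^(−ℓᵢ) = 2/16 + 1/16 + 1/16 + 2/16 + 1/16 + 1/16 + 4/16 + 2/16 + 2/16 = 16/16 = 1.
Kraft's inequality requires Σ ≤ 1; here Σ = 1 ≤ 1, so such a prefix code exists.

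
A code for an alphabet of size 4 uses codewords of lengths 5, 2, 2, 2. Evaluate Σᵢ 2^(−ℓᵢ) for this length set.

With common denominator 2^5 = 32: Σ 2^(−ℓᵢ) = 1/32 + 8/32 + 8/32 + 8/32 = 25/32 = 0.78125.

0.78125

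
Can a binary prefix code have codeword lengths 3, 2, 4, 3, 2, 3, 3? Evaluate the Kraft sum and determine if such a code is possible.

1.0625; no

With common denominator 2^4 = 16: Σ 2^(−ℓᵢ) = 2/16 + 4/16 + 1/16 + 2/16 + 4/16 + 2/16 + 2/16 = 17/16 = 1.0625.
Kraft's inequality requires Σ ≤ 1; here Σ = 1.0625 > 1, so no such prefix code exists.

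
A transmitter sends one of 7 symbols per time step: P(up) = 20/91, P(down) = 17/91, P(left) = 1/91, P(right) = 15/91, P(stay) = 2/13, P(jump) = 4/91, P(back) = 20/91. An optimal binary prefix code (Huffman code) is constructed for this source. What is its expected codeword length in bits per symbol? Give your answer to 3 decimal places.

2.615 bits/symbol

Repeatedly combine the two least-probable nodes; the expected code length is the sum of the merged weights.
merge 1/91 + 4/91 → 5/91
merge 5/91 + 2/13 → 19/91
merge 15/91 + 17/91 → 32/91
merge 19/91 + 20/91 → 3/7
merge 20/91 + 32/91 → 4/7
merge 3/7 + 4/7 → 1
L = 5/91 + 19/91 + 32/91 + 3/7 + 4/7 + 1 = 34/13 ≈ 2.615 bits/symbol.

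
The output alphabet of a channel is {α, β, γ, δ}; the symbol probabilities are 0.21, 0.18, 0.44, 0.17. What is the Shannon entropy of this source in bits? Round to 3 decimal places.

1.874 bits

H = −Σ pᵢ log₂ pᵢ.
−0.21·log₂(0.21) = 0.4728
−0.18·log₂(0.18) = 0.4453
−0.44·log₂(0.44) = 0.5211
−0.17·log₂(0.17) = 0.4346
Sum ≈ 1.8739 → 1.874 bits.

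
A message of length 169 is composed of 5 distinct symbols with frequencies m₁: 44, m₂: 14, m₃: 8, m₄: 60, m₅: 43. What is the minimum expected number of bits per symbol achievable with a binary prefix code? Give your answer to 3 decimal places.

Probabilities are the counts divided by 169.
Repeatedly combine the two least-probable nodes; the expected code length is the sum of the merged weights.
merge 8/169 + 14/169 → 22/169
merge 22/169 + 43/169 → 5/13
merge 44/169 + 60/169 → 8/13
merge 5/13 + 8/13 → 1
L = 22/169 + 5/13 + 8/13 + 1 = 360/169 ≈ 2.130 bits/symbol.

2.130 bits/symbol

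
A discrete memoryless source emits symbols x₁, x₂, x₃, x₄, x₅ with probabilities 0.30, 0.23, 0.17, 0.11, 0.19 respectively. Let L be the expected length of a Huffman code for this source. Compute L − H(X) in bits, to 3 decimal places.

Entropy H = −Σ p log₂ p ≈ 2.2489 bits.
Huffman merges: 11/100+17/100→7/25; 19/100+23/100→21/50; 7/25+3/10→29/50; 21/50+29/50→1. L = 57/25 ≈ 2.2800.
L − H = 2.2800 − 2.2489 = 0.031 bits.

0.031 bits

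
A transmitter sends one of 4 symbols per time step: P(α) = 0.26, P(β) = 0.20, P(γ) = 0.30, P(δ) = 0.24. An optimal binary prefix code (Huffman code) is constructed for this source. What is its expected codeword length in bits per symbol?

Repeatedly combine the two least-probable nodes; the expected code length is the sum of the merged weights.
merge 1/5 + 6/25 → 11/25
merge 13/50 + 3/10 → 14/25
merge 11/25 + 14/25 → 1
L = 11/25 + 14/25 + 1 = 2 bits/symbol.

2 bits/symbol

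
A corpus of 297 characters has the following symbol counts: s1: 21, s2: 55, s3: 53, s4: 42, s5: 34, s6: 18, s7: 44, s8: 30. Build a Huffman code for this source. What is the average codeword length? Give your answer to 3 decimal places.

Probabilities are the counts divided by 297.
Repeatedly combine the two least-probable nodes; the expected code length is the sum of the merged weights.
merge 2/33 + 7/99 → 13/99
merge 10/99 + 34/297 → 64/297
merge 13/99 + 14/99 → 3/11
merge 4/27 + 53/297 → 97/297
merge 5/27 + 64/297 → 119/297
merge 3/11 + 97/297 → 178/297
merge 119/297 + 178/297 → 1
L = 13/99 + 64/297 + 3/11 + 97/297 + 119/297 + 178/297 + 1 = 875/297 ≈ 2.946 bits/symbol.

2.946 bits/symbol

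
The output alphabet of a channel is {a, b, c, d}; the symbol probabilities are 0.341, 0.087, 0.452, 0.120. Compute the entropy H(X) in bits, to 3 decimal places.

1.721 bits

H = −Σ pᵢ log₂ pᵢ.
−0.341·log₂(0.341) = 0.5293
−0.087·log₂(0.087) = 0.3065
−0.452·log₂(0.452) = 0.5178
−0.120·log₂(0.120) = 0.3671
Sum ≈ 1.7207 → 1.721 bits.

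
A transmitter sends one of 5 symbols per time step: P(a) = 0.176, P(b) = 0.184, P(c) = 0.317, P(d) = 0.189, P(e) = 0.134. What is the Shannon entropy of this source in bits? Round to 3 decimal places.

2.259 bits

H = −Σ pᵢ log₂ pᵢ.
−0.176·log₂(0.176) = 0.4411
−0.184·log₂(0.184) = 0.4494
−0.317·log₂(0.317) = 0.5254
−0.189·log₂(0.189) = 0.4543
−0.134·log₂(0.134) = 0.3886
Sum ≈ 2.2587 → 2.259 bits.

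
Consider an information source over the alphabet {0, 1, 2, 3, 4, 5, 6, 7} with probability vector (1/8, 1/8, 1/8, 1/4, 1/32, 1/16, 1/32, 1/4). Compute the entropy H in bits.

2.6875 bits

Each probability is a power of 1/2, so log₂(1/p) is an integer.
H = Σ p·log₂(1/p) = 1/8·3 + 1/8·3 + 1/8·3 + 1/4·2 + 1/32·5 + 1/16·4 + 1/32·5 + 1/4·2 = 2.6875 bits.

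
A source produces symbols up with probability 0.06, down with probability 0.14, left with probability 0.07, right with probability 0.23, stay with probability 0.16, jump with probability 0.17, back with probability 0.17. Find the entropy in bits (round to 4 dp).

2.6891 bits

H = −Σ pᵢ log₂ pᵢ.
−0.06·log₂(0.06) = 0.2435
−0.14·log₂(0.14) = 0.3971
−0.07·log₂(0.07) = 0.2686
−0.23·log₂(0.23) = 0.4877
−0.16·log₂(0.16) = 0.4230
−0.17·log₂(0.17) = 0.4346
−0.17·log₂(0.17) = 0.4346
Sum ≈ 2.6891 → 2.6891 bits.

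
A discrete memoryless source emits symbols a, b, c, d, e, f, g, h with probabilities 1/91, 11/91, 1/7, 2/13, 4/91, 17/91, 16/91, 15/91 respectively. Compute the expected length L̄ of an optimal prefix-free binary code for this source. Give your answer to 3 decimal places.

2.868 bits/symbol

Repeatedly combine the two least-probable nodes; the expected code length is the sum of the merged weights.
merge 1/91 + 4/91 → 5/91
merge 5/91 + 11/91 → 16/91
merge 1/7 + 2/13 → 27/91
merge 15/91 + 16/91 → 31/91
merge 16/91 + 17/91 → 33/91
merge 27/91 + 31/91 → 58/91
merge 33/91 + 58/91 → 1
L = 5/91 + 16/91 + 27/91 + 31/91 + 33/91 + 58/91 + 1 = 261/91 ≈ 2.868 bits/symbol.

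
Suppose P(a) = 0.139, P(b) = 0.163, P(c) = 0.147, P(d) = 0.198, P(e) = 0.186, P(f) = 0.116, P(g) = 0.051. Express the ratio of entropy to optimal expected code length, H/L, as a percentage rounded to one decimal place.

97.8%

Entropy H = −Σ p log₂ p ≈ 2.7223 bits.
Huffman merges: 51/1000+29/250→167/1000; 139/1000+147/1000→143/500; 163/1000+167/1000→33/100; 93/500+99/500→48/125; 143/500+33/100→77/125; 48/125+77/125→1. L = 2783/1000 ≈ 2.7830.
Efficiency = H/L = 2.7223/2.7830 = 97.8%.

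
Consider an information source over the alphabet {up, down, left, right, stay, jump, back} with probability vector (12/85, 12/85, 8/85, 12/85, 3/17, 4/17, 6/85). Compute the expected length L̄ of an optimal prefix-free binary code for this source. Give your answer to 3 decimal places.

2.753 bits/symbol

Repeatedly combine the two least-probable nodes; the expected code length is the sum of the merged weights.
merge 6/85 + 8/85 → 14/85
merge 12/85 + 12/85 → 24/85
merge 12/85 + 14/85 → 26/85
merge 3/17 + 4/17 → 7/17
merge 24/85 + 26/85 → 10/17
merge 7/17 + 10/17 → 1
L = 14/85 + 24/85 + 26/85 + 7/17 + 10/17 + 1 = 234/85 ≈ 2.753 bits/symbol.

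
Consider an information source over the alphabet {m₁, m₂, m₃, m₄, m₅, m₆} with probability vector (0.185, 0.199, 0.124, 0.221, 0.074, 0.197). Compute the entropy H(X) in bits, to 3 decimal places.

2.508 bits

H = −Σ pᵢ log₂ pᵢ.
−0.185·log₂(0.185) = 0.4504
−0.199·log₂(0.199) = 0.4635
−0.124·log₂(0.124) = 0.3734
−0.221·log₂(0.221) = 0.4813
−0.074·log₂(0.074) = 0.2780
−0.197·log₂(0.197) = 0.4617
Sum ≈ 2.5083 → 2.508 bits.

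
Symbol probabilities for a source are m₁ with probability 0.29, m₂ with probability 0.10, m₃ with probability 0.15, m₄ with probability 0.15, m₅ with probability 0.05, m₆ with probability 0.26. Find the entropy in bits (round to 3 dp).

2.393 bits

H = −Σ pᵢ log₂ pᵢ.
−0.29·log₂(0.29) = 0.5179
−0.10·log₂(0.10) = 0.3322
−0.15·log₂(0.15) = 0.4105
−0.15·log₂(0.15) = 0.4105
−0.05·log₂(0.05) = 0.2161
−0.26·log₂(0.26) = 0.5053
Sum ≈ 2.3926 → 2.393 bits.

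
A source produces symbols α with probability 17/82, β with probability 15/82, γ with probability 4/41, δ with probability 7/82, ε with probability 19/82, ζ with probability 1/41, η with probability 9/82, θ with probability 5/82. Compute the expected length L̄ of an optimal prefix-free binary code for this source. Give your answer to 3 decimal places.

2.817 bits/symbol

Repeatedly combine the two least-probable nodes; the expected code length is the sum of the merged weights.
merge 1/41 + 5/82 → 7/82
merge 7/82 + 7/82 → 7/41
merge 4/41 + 9/82 → 17/82
merge 7/41 + 15/82 → 29/82
merge 17/82 + 17/82 → 17/41
merge 19/82 + 29/82 → 24/41
merge 17/41 + 24/41 → 1
L = 7/82 + 7/41 + 17/82 + 29/82 + 17/41 + 24/41 + 1 = 231/82 ≈ 2.817 bits/symbol.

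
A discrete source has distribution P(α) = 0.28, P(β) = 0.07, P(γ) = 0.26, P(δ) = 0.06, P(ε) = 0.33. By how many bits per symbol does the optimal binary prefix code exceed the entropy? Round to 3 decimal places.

0.071 bits

Entropy H = −Σ p log₂ p ≈ 2.0594 bits.
Huffman merges: 3/50+7/100→13/100; 13/100+13/50→39/100; 7/25+33/100→61/100; 39/100+61/100→1. L = 213/100 ≈ 2.1300.
L − H = 2.1300 − 2.0594 = 0.071 bits.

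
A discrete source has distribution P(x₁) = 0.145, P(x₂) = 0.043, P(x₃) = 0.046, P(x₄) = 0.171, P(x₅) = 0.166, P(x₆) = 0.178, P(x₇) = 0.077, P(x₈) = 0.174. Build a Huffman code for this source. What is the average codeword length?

2.903 bits/symbol

Repeatedly combine the two least-probable nodes; the expected code length is the sum of the merged weights.
merge 43/1000 + 23/500 → 89/1000
merge 77/1000 + 89/1000 → 83/500
merge 29/200 + 83/500 → 311/1000
merge 83/500 + 171/1000 → 337/1000
merge 87/500 + 89/500 → 44/125
merge 311/1000 + 337/1000 → 81/125
merge 44/125 + 81/125 → 1
L = 89/1000 + 83/500 + 311/1000 + 337/1000 + 44/125 + 81/125 + 1 = 2903/1000 = 2.903 bits/symbol.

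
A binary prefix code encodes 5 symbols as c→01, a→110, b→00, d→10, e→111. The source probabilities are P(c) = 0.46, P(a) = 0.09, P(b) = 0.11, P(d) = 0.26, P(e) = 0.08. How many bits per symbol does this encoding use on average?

L̄ = Σ pᵢ·ℓᵢ = 0.46·2 + 0.09·3 + 0.11·2 + 0.26·2 + 0.08·3 = 2.17 bits/symbol.

2.17 bits/symbol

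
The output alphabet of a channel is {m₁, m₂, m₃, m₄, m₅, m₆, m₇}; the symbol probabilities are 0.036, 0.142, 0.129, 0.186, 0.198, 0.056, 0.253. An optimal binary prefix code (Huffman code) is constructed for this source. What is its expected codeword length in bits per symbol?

2.641 bits/symbol

Repeatedly combine the two least-probable nodes; the expected code length is the sum of the merged weights.
merge 9/250 + 7/125 → 23/250
merge 23/250 + 129/1000 → 221/1000
merge 71/500 + 93/500 → 41/125
merge 99/500 + 221/1000 → 419/1000
merge 253/1000 + 41/125 → 581/1000
merge 419/1000 + 581/1000 → 1
L = 23/250 + 221/1000 + 41/125 + 419/1000 + 581/1000 + 1 = 2641/1000 = 2.641 bits/symbol.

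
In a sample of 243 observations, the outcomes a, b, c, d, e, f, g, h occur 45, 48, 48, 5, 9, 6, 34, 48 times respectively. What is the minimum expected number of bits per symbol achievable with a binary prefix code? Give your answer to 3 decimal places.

2.733 bits/symbol

Probabilities are the counts divided by 243.
Repeatedly combine the two least-probable nodes; the expected code length is the sum of the merged weights.
merge 5/243 + 2/81 → 11/243
merge 1/27 + 11/243 → 20/243
merge 20/243 + 34/243 → 2/9
merge 5/27 + 16/81 → 31/81
merge 16/81 + 16/81 → 32/81
merge 2/9 + 31/81 → 49/81
merge 32/81 + 49/81 → 1
L = 11/243 + 20/243 + 2/9 + 31/81 + 32/81 + 49/81 + 1 = 664/243 ≈ 2.733 bits/symbol.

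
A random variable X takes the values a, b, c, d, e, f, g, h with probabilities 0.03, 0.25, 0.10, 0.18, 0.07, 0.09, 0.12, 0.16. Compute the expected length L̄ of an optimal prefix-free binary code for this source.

Repeatedly combine the two least-probable nodes; the expected code length is the sum of the merged weights.
merge 3/100 + 7/100 → 1/10
merge 9/100 + 1/10 → 19/100
merge 1/10 + 3/25 → 11/50
merge 4/25 + 9/50 → 17/50
merge 19/100 + 11/50 → 41/100
merge 1/4 + 17/50 → 59/100
merge 41/100 + 59/100 → 1
L = 1/10 + 19/100 + 11/50 + 17/50 + 41/100 + 59/100 + 1 = 57/20 = 2.85 bits/symbol.

2.85 bits/symbol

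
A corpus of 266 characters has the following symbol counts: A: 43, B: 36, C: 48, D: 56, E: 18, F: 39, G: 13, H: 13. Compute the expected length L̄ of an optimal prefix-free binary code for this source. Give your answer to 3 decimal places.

Probabilities are the counts divided by 266.
Repeatedly combine the two least-probable nodes; the expected code length is the sum of the merged weights.
merge 13/266 + 13/266 → 13/133
merge 9/133 + 13/133 → 22/133
merge 18/133 + 39/266 → 75/266
merge 43/266 + 22/133 → 87/266
merge 24/133 + 4/19 → 52/133
merge 75/266 + 87/266 → 81/133
merge 52/133 + 81/133 → 1
L = 13/133 + 22/133 + 75/266 + 87/266 + 52/133 + 81/133 + 1 = 382/133 ≈ 2.872 bits/symbol.

2.872 bits/symbol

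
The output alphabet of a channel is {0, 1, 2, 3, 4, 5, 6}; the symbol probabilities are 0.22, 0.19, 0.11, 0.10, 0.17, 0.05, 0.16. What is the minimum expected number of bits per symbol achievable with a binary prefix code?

2.74 bits/symbol

Repeatedly combine the two least-probable nodes; the expected code length is the sum of the merged weights.
merge 1/20 + 1/10 → 3/20
merge 11/100 + 3/20 → 13/50
merge 4/25 + 17/100 → 33/100
merge 19/100 + 11/50 → 41/100
merge 13/50 + 33/100 → 59/100
merge 41/100 + 59/100 → 1
L = 3/20 + 13/50 + 33/100 + 41/100 + 59/100 + 1 = 137/50 = 2.74 bits/symbol.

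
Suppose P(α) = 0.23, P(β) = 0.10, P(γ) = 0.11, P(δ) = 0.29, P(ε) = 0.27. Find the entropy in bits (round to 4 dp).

H = −Σ pᵢ log₂ pᵢ.
−0.23·log₂(0.23) = 0.4877
−0.10·log₂(0.10) = 0.3322
−0.11·log₂(0.11) = 0.3503
−0.29·log₂(0.29) = 0.5179
−0.27·log₂(0.27) = 0.5100
Sum ≈ 2.1981 → 2.1981 bits.

2.1981 bits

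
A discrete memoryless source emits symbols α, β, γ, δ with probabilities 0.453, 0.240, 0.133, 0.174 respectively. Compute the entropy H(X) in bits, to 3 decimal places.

H = −Σ pᵢ log₂ pᵢ.
−0.453·log₂(0.453) = 0.5175
−0.240·log₂(0.240) = 0.4941
−0.133·log₂(0.133) = 0.3871
−0.174·log₂(0.174) = 0.4390
Sum ≈ 1.8377 → 1.838 bits.

1.838 bits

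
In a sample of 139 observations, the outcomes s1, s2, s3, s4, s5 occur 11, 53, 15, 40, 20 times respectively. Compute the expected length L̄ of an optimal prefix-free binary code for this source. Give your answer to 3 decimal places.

2.137 bits/symbol

Probabilities are the counts divided by 139.
Repeatedly combine the two least-probable nodes; the expected code length is the sum of the merged weights.
merge 11/139 + 15/139 → 26/139
merge 20/139 + 26/139 → 46/139
merge 40/139 + 46/139 → 86/139
merge 53/139 + 86/139 → 1
L = 26/139 + 46/139 + 86/139 + 1 = 297/139 ≈ 2.137 bits/symbol.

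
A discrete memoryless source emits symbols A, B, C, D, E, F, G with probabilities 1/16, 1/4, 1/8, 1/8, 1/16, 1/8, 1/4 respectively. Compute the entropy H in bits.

2.625 bits

Each probability is a power of 1/2, so log₂(1/p) is an integer.
H = Σ p·log₂(1/p) = 1/16·4 + 1/4·2 + 1/8·3 + 1/8·3 + 1/16·4 + 1/8·3 + 1/4·2 = 2.625 bits.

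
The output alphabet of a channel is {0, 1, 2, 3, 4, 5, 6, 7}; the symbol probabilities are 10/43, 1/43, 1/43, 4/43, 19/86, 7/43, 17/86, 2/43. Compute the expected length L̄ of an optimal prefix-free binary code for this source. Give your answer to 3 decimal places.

Repeatedly combine the two least-probable nodes; the expected code length is the sum of the merged weights.
merge 1/43 + 1/43 → 2/43
merge 2/43 + 2/43 → 4/43
merge 4/43 + 4/43 → 8/43
merge 7/43 + 8/43 → 15/43
merge 17/86 + 19/86 → 18/43
merge 10/43 + 15/43 → 25/43
merge 18/43 + 25/43 → 1
L = 2/43 + 4/43 + 8/43 + 15/43 + 18/43 + 25/43 + 1 = 115/43 ≈ 2.674 bits/symbol.

2.674 bits/symbol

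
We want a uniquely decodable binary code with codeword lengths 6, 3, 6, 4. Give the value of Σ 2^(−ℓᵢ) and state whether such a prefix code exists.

With common denominator 2^6 = 64: Σ 2^(−ℓᵢ) = 1/64 + 8/64 + 1/64 + 4/64 = 14/64 = 0.21875.
Kraft's inequality requires Σ ≤ 1; here Σ = 0.21875 ≤ 1, so such a prefix code exists.

0.21875; yes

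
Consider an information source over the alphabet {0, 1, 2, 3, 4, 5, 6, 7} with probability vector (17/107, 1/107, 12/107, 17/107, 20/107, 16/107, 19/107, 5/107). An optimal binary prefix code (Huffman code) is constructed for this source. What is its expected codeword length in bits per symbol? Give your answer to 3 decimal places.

Repeatedly combine the two least-probable nodes; the expected code length is the sum of the merged weights.
merge 1/107 + 5/107 → 6/107
merge 6/107 + 12/107 → 18/107
merge 16/107 + 17/107 → 33/107
merge 17/107 + 18/107 → 35/107
merge 19/107 + 20/107 → 39/107
merge 33/107 + 35/107 → 68/107
merge 39/107 + 68/107 → 1
L = 6/107 + 18/107 + 33/107 + 35/107 + 39/107 + 68/107 + 1 = 306/107 ≈ 2.860 bits/symbol.

2.860 bits/symbol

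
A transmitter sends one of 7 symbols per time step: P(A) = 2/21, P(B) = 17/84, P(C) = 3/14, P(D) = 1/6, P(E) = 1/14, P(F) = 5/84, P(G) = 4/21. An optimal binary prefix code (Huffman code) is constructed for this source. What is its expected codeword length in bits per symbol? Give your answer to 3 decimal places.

Repeatedly combine the two least-probable nodes; the expected code length is the sum of the merged weights.
merge 5/84 + 1/14 → 11/84
merge 2/21 + 11/84 → 19/84
merge 1/6 + 4/21 → 5/14
merge 17/84 + 3/14 → 5/12
merge 19/84 + 5/14 → 7/12
merge 5/12 + 7/12 → 1
L = 11/84 + 19/84 + 5/14 + 5/12 + 7/12 + 1 = 19/7 ≈ 2.714 bits/symbol.

2.714 bits/symbol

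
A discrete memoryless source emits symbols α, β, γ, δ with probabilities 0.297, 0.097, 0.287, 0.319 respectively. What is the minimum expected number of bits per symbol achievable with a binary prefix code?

2 bits/symbol

Repeatedly combine the two least-probable nodes; the expected code length is the sum of the merged weights.
merge 97/1000 + 287/1000 → 48/125
merge 297/1000 + 319/1000 → 77/125
merge 48/125 + 77/125 → 1
L = 48/125 + 77/125 + 1 = 2 bits/symbol.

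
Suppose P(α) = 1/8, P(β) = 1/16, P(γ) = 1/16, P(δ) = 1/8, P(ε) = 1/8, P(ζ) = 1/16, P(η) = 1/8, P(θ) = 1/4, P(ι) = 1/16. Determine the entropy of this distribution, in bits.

3 bits

Each probability is a power of 1/2, so log₂(1/p) is an integer.
H = Σ p·log₂(1/p) = 1/8·3 + 1/16·4 + 1/16·4 + 1/8·3 + 1/8·3 + 1/16·4 + 1/8·3 + 1/4·2 + 1/16·4 = 3 bits.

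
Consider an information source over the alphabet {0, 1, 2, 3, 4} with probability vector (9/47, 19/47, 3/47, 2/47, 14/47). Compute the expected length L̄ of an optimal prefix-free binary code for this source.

Repeatedly combine the two least-probable nodes; the expected code length is the sum of the merged weights.
merge 2/47 + 3/47 → 5/47
merge 5/47 + 9/47 → 14/47
merge 14/47 + 14/47 → 28/47
merge 19/47 + 28/47 → 1
L = 5/47 + 14/47 + 28/47 + 1 = 2 bits/symbol.

2 bits/symbol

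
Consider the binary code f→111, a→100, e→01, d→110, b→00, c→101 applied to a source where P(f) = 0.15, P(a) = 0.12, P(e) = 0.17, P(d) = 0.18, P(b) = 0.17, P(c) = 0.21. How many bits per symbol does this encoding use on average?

L̄ = Σ pᵢ·ℓᵢ = 0.15·3 + 0.12·3 + 0.17·2 + 0.18·3 + 0.17·2 + 0.21·3 = 2.66 bits/symbol.

2.66 bits/symbol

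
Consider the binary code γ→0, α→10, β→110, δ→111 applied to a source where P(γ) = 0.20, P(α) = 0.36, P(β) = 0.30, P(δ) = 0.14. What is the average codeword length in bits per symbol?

L̄ = Σ pᵢ·ℓᵢ = 0.20·1 + 0.36·2 + 0.30·3 + 0.14·3 = 2.24 bits/symbol.

2.24 bits/symbol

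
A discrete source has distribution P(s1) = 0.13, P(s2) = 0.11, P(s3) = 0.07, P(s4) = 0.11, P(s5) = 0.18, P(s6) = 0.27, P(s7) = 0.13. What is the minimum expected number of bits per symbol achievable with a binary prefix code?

2.73 bits/symbol

Repeatedly combine the two least-probable nodes; the expected code length is the sum of the merged weights.
merge 7/100 + 11/100 → 9/50
merge 11/100 + 13/100 → 6/25
merge 13/100 + 9/50 → 31/100
merge 9/50 + 6/25 → 21/50
merge 27/100 + 31/100 → 29/50
merge 21/50 + 29/50 → 1
L = 9/50 + 6/25 + 31/100 + 21/50 + 29/50 + 1 = 273/100 = 2.73 bits/symbol.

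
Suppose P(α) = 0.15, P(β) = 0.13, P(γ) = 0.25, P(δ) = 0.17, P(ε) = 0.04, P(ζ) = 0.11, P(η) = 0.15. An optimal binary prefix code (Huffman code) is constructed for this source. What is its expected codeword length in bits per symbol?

Repeatedly combine the two least-probable nodes; the expected code length is the sum of the merged weights.
merge 1/25 + 11/100 → 3/20
merge 13/100 + 3/20 → 7/25
merge 3/20 + 3/20 → 3/10
merge 17/100 + 1/4 → 21/50
merge 7/25 + 3/10 → 29/50
merge 21/50 + 29/50 → 1
L = 3/20 + 7/25 + 3/10 + 21/50 + 29/50 + 1 = 273/100 = 2.73 bits/symbol.

2.73 bits/symbol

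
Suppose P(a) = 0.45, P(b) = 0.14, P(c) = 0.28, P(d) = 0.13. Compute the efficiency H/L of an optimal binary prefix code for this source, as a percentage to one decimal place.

99.6%

Entropy H = −Σ p log₂ p ≈ 1.8124 bits.
Huffman merges: 13/100+7/50→27/100; 27/100+7/25→11/20; 9/20+11/20→1. L = 91/50 ≈ 1.8200.
Efficiency = H/L = 1.8124/1.8200 = 99.6%.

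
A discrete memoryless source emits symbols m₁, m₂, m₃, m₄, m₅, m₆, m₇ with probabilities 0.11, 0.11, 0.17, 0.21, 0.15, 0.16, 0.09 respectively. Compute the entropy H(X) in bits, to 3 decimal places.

H = −Σ pᵢ log₂ pᵢ.
−0.11·log₂(0.11) = 0.3503
−0.11·log₂(0.11) = 0.3503
−0.17·log₂(0.17) = 0.4346
−0.21·log₂(0.21) = 0.4728
−0.15·log₂(0.15) = 0.4105
−0.16·log₂(0.16) = 0.4230
−0.09·log₂(0.09) = 0.3127
Sum ≈ 2.7542 → 2.754 bits.

2.754 bits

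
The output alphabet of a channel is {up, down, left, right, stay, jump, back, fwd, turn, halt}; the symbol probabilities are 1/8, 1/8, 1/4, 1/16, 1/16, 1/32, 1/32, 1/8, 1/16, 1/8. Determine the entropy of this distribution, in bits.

3.0625 bits

Each probability is a power of 1/2, so log₂(1/p) is an integer.
H = Σ p·log₂(1/p) = 1/8·3 + 1/8·3 + 1/4·2 + 1/16·4 + 1/16·4 + 1/32·5 + 1/32·5 + 1/8·3 + 1/16·4 + 1/8·3 = 3.0625 bits.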